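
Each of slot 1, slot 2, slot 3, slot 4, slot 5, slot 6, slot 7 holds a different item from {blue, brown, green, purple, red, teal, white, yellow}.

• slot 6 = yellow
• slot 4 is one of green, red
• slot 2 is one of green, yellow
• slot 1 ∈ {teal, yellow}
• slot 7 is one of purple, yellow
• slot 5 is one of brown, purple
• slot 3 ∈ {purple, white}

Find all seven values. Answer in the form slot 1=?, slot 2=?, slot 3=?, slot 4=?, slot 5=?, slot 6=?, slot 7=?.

slot 1=teal, slot 2=green, slot 3=white, slot 4=red, slot 5=brown, slot 6=yellow, slot 7=purple

slot 6 has just one choice, so slot 6 = yellow. So slot 1, slot 2, slot 7 can't be yellow.
slot 7 has just one choice, so slot 7 = purple. So slot 3, slot 5 can't be purple.
slot 1's domain is down to {teal}, so slot 1 = teal.
slot 2 must be green (only option left). Remove green from slot 4.
That leaves slot 3 = white.
slot 4 must be red (only option left).
That leaves slot 5 = brown.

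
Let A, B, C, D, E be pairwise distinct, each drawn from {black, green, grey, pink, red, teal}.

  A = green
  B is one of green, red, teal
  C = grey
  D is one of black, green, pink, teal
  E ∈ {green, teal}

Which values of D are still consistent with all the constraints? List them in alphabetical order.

A must be green (only option left). Strike green from B, D, E.
C has just one choice, so C = grey.
E must be teal (only option left). Strike teal from B, D.
B has just one choice, so B = red.
No further eliminations apply; D can still be any of black, pink.

black, pink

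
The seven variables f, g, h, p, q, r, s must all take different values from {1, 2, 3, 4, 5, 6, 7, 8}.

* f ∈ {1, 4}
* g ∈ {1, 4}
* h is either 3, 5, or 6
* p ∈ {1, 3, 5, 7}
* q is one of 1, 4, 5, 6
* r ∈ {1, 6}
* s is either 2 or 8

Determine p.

f and g share exactly the 2 values {1, 4}; by pigeonhole those values go to them, so strike 1, 4 from p, q, r.
That leaves r = 6. Remove 6 from h, q.
q's domain is down to {5}, so q = 5. Remove 5 from h, p.
h must be 3 (only option left). Remove 3 from p.
So p = 7.

7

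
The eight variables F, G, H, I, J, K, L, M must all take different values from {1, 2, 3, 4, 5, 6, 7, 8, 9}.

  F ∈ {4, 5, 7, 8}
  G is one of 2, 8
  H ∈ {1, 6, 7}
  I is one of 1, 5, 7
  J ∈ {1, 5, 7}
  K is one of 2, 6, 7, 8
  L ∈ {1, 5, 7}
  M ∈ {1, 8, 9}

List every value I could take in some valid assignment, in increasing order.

Among the 8 variables, 4 fits only F (and all 8 values in {1, 2, 4, 5, 6, 7, 8, 9} must be used), so F = 4.
The 7 still-open variables together cover exactly {1, 2, 5, 6, 7, 8, 9} — 7 values for 7 variables — and 9 appears only in M's list, so M = 9.
I, J, L share exactly the 3 values {1, 5, 7}; by pigeonhole those values go to them, so strike 1, 5, 7 from H, K.
H must be 6 (only option left). Eliminate 6 elsewhere: K.
No further eliminations apply; I can still be any of 1, 5, 7.

1, 5, 7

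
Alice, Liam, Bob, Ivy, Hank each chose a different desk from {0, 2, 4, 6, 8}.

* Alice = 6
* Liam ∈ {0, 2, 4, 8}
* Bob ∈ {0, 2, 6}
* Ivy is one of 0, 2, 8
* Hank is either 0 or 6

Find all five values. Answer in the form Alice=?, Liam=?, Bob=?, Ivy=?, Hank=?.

Alice must be 6 (only option left). Eliminate 6 elsewhere: Bob, Hank.
Hank has just one choice, so Hank = 0. So Liam, Bob, Ivy can't be 0.
That leaves Bob = 2. Remove 2 from Liam, Ivy.
Ivy has just one choice, so Ivy = 8. Strike 8 from Liam.
Liam's domain is down to {4}, so Liam = 4.

Alice=6, Liam=4, Bob=2, Ivy=8, Hank=0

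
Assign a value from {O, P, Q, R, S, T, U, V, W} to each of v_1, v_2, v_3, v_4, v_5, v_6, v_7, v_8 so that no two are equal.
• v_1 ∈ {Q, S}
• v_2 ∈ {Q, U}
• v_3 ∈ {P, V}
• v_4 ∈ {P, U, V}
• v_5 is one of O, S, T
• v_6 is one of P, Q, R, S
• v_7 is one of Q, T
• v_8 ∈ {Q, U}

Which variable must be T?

v_7

The 8 variables together cover exactly {O, P, Q, R, S, T, U, V} — 8 values for 8 variables — and O appears only in v_5's list, so v_5 = O.
Among the 7 still-open variables, R fits only v_6 (and all 7 values in {P, Q, R, S, T, U, V} must be used), so v_6 = R.
Among the 6 still-open variables, S fits only v_1 (and all 6 values in {P, Q, S, T, U, V} must be used), so v_1 = S.
The 5 still-open variables together cover exactly {P, Q, T, U, V} — 5 values for 5 variables — and T appears only in v_7's list, so v_7 = T.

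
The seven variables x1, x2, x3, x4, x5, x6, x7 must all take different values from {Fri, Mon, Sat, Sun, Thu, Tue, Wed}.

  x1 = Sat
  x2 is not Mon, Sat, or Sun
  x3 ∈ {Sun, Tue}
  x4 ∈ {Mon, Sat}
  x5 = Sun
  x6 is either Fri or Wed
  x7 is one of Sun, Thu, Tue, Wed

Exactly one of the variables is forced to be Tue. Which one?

x3

x1 must be Sat (only option left). Strike Sat from x4.
That leaves x4 = Mon.
x5 must be Sun (only option left). Remove Sun from x3, x7.
So Tue goes to x3.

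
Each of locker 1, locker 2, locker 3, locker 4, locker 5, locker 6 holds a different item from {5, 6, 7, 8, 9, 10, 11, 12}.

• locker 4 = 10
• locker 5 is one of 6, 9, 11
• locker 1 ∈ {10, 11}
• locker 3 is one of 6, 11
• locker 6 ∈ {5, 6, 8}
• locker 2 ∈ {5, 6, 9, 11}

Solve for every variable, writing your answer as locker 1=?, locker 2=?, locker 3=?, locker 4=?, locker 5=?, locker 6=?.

locker 4's domain is down to {10}, so locker 4 = 10. Strike 10 from locker 1.
That leaves locker 1 = 11. Strike 11 from locker 2, locker 3, locker 5.
locker 3 must be 6 (only option left). Remove 6 from locker 2, locker 5, locker 6.
locker 5's domain is down to {9}, so locker 5 = 9. Strike 9 from locker 2.
locker 2 must be 5 (only option left). Strike 5 from locker 6.
locker 6 must be 8 (only option left).

locker 1=11, locker 2=5, locker 3=6, locker 4=10, locker 5=9, locker 6=8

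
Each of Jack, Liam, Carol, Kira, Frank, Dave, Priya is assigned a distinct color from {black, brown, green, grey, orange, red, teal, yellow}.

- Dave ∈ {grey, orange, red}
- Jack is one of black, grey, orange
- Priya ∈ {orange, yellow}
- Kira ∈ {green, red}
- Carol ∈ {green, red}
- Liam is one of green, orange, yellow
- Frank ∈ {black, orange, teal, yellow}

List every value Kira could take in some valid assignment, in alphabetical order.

The 7 variables together cover exactly {black, green, grey, orange, red, teal, yellow} — 7 values for 7 variables — and teal appears only in Frank's list, so Frank = teal.
The 6 still-open variables draw from only 6 values {black, green, grey, orange, red, yellow}, so each is used; only Jack can be black, hence Jack = black.
Among the 5 still-open variables, grey fits only Dave (and all 5 values in {green, grey, orange, red, yellow} must be used), so Dave = grey.
The 2 variables Carol and Kira are confined to {green, red}, which locks those values in; drop them from Liam.
No further eliminations apply; Kira can still be any of green, red.

green, red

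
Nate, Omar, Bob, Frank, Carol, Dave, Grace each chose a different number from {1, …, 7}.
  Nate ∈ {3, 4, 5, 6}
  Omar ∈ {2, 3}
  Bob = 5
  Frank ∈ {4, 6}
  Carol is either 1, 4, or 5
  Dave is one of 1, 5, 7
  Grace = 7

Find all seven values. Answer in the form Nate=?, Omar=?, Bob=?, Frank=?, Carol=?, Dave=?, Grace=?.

Nate=3, Omar=2, Bob=5, Frank=6, Carol=4, Dave=1, Grace=7

Bob must be 5 (only option left). So Nate, Carol, Dave can't be 5.
Grace must be 7 (only option left). Strike 7 from Dave.
Dave has just one choice, so Dave = 1. So Carol can't be 1.
Carol must be 4 (only option left). Remove 4 from Nate, Frank.
Frank must be 6 (only option left). So Nate can't be 6.
That leaves Nate = 3. Eliminate 3 elsewhere: Omar.
Omar must be 2 (only option left).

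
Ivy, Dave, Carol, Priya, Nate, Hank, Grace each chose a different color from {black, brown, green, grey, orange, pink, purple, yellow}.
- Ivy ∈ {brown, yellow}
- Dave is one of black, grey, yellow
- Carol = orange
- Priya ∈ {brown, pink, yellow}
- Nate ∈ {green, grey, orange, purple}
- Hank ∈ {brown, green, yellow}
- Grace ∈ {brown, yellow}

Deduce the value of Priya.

Carol must be orange (only option left). Remove orange from Nate.
Ivy and Grace share exactly the 2 values {brown, yellow}; by pigeonhole those values go to them, so strike brown, yellow from Dave, Priya, Hank.
So Priya = pink.

pink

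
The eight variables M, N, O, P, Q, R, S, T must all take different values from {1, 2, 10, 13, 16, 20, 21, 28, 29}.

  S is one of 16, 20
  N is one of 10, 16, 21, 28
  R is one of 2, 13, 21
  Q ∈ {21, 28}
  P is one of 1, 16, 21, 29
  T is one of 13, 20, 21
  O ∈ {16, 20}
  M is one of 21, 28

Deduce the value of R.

M and Q between them cover only {21, 28} — a naked pair. Remove those values from N, P, R, T.
O and S share exactly the 2 values {16, 20}; by pigeonhole those values go to them, so strike 16, 20 from N, P, T.
N must be 10 (only option left).
T must be 13 (only option left). Remove 13 from R.
So R = 2.

2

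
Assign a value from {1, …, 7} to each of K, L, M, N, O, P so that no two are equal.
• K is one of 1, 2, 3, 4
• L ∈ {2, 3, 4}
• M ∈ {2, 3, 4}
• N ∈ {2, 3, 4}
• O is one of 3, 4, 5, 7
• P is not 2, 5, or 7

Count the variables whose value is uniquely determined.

2

L, M, N share exactly the 3 values {2, 3, 4}; by pigeonhole those values go to them, so strike 2, 3, 4 from K, O, P.
K's domain is down to {1}, so K = 1. Eliminate 1 elsewhere: P.
P's domain is down to {6}, so P = 6.
Determined: K=1, P=6. The other variables each still have more than one consistent value. That makes 2.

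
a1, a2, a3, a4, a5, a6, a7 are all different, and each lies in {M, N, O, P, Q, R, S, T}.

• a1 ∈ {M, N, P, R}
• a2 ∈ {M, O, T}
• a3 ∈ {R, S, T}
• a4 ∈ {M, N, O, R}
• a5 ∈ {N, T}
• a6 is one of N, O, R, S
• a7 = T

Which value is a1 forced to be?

P

a7 must be T (only option left). Eliminate T elsewhere: a2, a3, a5.
a5 has just one choice, so a5 = N. Eliminate N elsewhere: a1, a4, a6.
The 5 still-open variables together cover exactly {M, O, P, R, S} — 5 values for 5 variables — and P appears only in a1's list, so a1 = P.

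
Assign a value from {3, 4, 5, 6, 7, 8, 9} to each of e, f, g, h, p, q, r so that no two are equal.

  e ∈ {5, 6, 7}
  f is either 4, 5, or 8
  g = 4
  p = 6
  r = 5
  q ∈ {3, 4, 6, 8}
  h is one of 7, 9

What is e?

7

g must be 4 (only option left). Eliminate 4 elsewhere: f, q.
p has just one choice, so p = 6. Eliminate 6 elsewhere: e, q.
r has just one choice, so r = 5. Eliminate 5 elsewhere: e, f.
So e = 7.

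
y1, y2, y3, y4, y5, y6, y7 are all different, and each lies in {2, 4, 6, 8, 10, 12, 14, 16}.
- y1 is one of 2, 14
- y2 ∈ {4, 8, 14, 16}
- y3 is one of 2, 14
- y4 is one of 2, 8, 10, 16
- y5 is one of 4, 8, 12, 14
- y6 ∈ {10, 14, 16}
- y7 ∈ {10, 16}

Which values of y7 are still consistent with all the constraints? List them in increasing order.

Among the 7 variables, 12 fits only y5 (and all 7 values in {2, 4, 8, 10, 12, 14, 16} must be used), so y5 = 12.
The 6 still-open variables together cover exactly {2, 4, 8, 10, 14, 16} — 6 values for 6 variables — and 4 appears only in y2's list, so y2 = 4.
Among the 5 still-open variables, 8 fits only y4 (and all 5 values in {2, 8, 10, 14, 16} must be used), so y4 = 8.
y1 and y3 share exactly the 2 values {2, 14}; by pigeonhole those values go to them, so strike 2, 14 from y6.
No further eliminations apply; y7 can still be any of 10, 16.

10, 16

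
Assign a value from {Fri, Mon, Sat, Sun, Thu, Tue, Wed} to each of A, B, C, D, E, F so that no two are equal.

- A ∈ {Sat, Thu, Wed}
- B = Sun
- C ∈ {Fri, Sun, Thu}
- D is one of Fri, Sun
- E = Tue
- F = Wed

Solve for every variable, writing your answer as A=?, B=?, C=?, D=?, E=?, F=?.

A=Sat, B=Sun, C=Thu, D=Fri, E=Tue, F=Wed

B has just one choice, so B = Sun. So C, D can't be Sun.
D must be Fri (only option left). So C can't be Fri.
E must be Tue (only option left).
F has just one choice, so F = Wed. Remove Wed from A.
C's domain is down to {Thu}, so C = Thu. So A can't be Thu.
A must be Sat (only option left).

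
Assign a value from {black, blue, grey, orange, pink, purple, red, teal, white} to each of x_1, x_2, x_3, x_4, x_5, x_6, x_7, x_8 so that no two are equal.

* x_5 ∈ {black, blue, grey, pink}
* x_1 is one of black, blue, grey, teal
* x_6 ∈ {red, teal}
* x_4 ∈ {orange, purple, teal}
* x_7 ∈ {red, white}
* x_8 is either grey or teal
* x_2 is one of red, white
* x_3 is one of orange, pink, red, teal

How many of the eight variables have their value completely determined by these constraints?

x_2 and x_7 between them cover only {red, white} — a naked pair. Remove those values from x_3, x_6.
That leaves x_6 = teal. Remove teal from x_1, x_3, x_4, x_8.
x_8's domain is down to {grey}, so x_8 = grey. Remove grey from x_1, x_5.
Determined: x_6=teal, x_8=grey. The other variables each still have more than one consistent value. That makes 2.

2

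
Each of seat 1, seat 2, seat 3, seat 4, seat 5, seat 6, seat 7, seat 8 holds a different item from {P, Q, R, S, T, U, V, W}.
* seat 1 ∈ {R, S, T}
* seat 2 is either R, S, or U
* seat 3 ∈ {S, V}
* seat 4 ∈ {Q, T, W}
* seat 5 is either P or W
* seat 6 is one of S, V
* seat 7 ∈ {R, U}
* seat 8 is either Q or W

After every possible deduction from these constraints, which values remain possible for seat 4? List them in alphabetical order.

Among the 8 variables, P fits only seat 5 (and all 8 values in {P, Q, R, S, T, U, V, W} must be used), so seat 5 = P.
The 2 variables seat 3 and seat 6 are confined to {S, V}, which locks those values in; drop them from seat 1, seat 2.
The 2 variables seat 2 and seat 7 are confined to {R, U}, which locks those values in; drop them from seat 1.
seat 1 must be T (only option left). Eliminate T elsewhere: seat 4.
No further eliminations apply; seat 4 can still be any of Q, W.

Q, W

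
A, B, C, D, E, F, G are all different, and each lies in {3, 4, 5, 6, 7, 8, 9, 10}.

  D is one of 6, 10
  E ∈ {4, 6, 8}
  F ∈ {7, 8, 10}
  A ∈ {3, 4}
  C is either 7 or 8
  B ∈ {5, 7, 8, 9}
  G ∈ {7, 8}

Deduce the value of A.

C and G between them cover only {7, 8} — a naked pair. Remove those values from B, E, F.
F must be 10 (only option left). Eliminate 10 elsewhere: D.
That leaves D = 6. Eliminate 6 elsewhere: E.
That leaves E = 4. So A can't be 4.
So A = 3.

3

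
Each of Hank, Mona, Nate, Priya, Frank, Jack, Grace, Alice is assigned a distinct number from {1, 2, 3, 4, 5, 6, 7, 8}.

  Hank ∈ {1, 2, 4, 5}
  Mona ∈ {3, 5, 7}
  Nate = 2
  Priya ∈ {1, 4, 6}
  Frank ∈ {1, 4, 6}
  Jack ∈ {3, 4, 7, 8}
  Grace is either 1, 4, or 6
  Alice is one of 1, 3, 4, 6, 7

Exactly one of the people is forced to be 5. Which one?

Nate's domain is down to {2}, so Nate = 2. Eliminate 2 elsewhere: Hank.
The 7 still-open variables together cover exactly {1, 3, 4, 5, 6, 7, 8} — 7 values for 7 variables — and 8 appears only in Jack's list, so Jack = 8.
Priya, Frank, Grace between them cover only {1, 4, 6} — a naked triple. Remove those values from Hank, Alice.
So 5 goes to Hank.

Hank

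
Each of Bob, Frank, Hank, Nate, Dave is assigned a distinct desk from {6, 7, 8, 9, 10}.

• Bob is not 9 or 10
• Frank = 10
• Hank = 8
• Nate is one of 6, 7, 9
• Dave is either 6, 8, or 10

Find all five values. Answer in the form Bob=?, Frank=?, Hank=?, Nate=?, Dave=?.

Frank has just one choice, so Frank = 10. Remove 10 from Dave.
That leaves Hank = 8. Remove 8 from Bob, Dave.
Dave has just one choice, so Dave = 6. So Bob, Nate can't be 6.
Bob has just one choice, so Bob = 7. Strike 7 from Nate.
Nate has just one choice, so Nate = 9.

Bob=7, Frank=10, Hank=8, Nate=9, Dave=6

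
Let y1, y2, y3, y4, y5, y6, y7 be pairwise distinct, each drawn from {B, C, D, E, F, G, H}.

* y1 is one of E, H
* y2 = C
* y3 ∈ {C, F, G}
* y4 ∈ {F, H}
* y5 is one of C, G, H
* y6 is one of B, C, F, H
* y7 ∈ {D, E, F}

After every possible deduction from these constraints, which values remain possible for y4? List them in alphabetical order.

F, H

y2 has just one choice, so y2 = C. Strike C from y3, y5, y6.
Among the 6 still-open variables, B fits only y6 (and all 6 values in {B, D, E, F, G, H} must be used), so y6 = B.
The 5 still-open variables draw from only 5 values {D, E, F, G, H}, so each is used; only y7 can be D, hence y7 = D.
The 4 still-open variables draw from only 4 values {E, F, G, H}, so each is used; only y1 can be E, hence y1 = E.
No further eliminations apply; y4 can still be any of F, H.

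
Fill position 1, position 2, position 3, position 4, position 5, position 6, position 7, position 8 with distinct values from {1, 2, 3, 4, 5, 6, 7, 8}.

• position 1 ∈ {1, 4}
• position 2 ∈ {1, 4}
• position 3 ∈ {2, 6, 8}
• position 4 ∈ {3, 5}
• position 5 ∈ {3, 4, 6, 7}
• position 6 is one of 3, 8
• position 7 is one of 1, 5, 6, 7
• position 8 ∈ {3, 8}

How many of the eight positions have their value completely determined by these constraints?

2

The 8 variables together cover exactly {1, 2, 3, 4, 5, 6, 7, 8} — 8 values for 8 variables — and 2 appears only in position 3's list, so position 3 = 2.
position 1 and position 2 share exactly the 2 values {1, 4}; by pigeonhole those values go to them, so strike 1, 4 from position 5, position 7.
position 6 and position 8 between them cover only {3, 8} — a naked pair. Remove those values from position 4, position 5.
position 4 must be 5 (only option left). Strike 5 from position 7.
Determined: position 3=2, position 4=5. The other positions each still have more than one consistent value. That makes 2.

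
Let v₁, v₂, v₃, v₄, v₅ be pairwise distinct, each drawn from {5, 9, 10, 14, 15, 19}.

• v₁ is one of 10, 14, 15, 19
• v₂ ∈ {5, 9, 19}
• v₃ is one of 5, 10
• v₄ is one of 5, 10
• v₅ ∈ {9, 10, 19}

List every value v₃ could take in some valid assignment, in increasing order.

v₃ and v₄ share exactly the 2 values {5, 10}; by pigeonhole those values go to them, so strike 5, 10 from v₁, v₂, v₅.
v₂ and v₅ between them cover only {9, 19} — a naked pair. Remove those values from v₁.
No further eliminations apply; v₃ can still be any of 5, 10.

5, 10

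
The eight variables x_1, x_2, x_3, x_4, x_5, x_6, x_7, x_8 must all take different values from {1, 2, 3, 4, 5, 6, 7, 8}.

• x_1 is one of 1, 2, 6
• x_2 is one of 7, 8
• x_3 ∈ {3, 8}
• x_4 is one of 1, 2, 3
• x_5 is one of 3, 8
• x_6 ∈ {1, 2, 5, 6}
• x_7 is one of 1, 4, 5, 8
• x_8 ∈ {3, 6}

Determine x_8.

The 8 variables draw from only 8 values {1, 2, 3, 4, 5, 6, 7, 8}, so each is used; only x_7 can be 4, hence x_7 = 4.
The 7 still-open variables draw from only 7 values {1, 2, 3, 5, 6, 7, 8}, so each is used; only x_6 can be 5, hence x_6 = 5.
The 6 still-open variables draw from only 6 values {1, 2, 3, 6, 7, 8}, so each is used; only x_2 can be 7, hence x_2 = 7.
x_3 and x_5 between them cover only {3, 8} — a naked pair. Remove those values from x_4, x_8.
So x_8 = 6.

6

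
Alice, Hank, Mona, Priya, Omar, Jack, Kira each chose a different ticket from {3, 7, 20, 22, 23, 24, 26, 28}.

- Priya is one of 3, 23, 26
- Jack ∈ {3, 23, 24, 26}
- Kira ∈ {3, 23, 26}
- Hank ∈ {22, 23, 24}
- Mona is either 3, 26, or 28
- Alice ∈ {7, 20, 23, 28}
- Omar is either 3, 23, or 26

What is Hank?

Priya, Omar, Kira share exactly the 3 values {3, 23, 26}; by pigeonhole those values go to them, so strike 3, 23, 26 from Alice, Hank, Mona, Jack.
Mona's domain is down to {28}, so Mona = 28. Eliminate 28 elsewhere: Alice.
Jack's domain is down to {24}, so Jack = 24. Eliminate 24 elsewhere: Hank.
So Hank = 22.

22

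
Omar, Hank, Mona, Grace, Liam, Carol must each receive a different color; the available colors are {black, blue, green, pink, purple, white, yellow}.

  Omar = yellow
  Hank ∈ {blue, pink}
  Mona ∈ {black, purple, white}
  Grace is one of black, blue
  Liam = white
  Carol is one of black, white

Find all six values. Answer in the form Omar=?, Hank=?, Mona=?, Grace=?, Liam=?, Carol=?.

Omar=yellow, Hank=pink, Mona=purple, Grace=blue, Liam=white, Carol=black

Omar must be yellow (only option left).
Liam's domain is down to {white}, so Liam = white. Strike white from Mona, Carol.
Carol has just one choice, so Carol = black. Eliminate black elsewhere: Mona, Grace.
That leaves Mona = purple.
Grace has just one choice, so Grace = blue. Strike blue from Hank.
Hank has just one choice, so Hank = pink.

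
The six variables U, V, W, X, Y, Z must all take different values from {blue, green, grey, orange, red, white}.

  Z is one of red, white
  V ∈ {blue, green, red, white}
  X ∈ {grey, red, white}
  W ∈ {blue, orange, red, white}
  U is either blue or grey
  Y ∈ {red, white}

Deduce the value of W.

orange

The 6 variables draw from only 6 values {blue, green, grey, orange, red, white}, so each is used; only V can be green, hence V = green.
The 5 still-open variables draw from only 5 values {blue, grey, orange, red, white}, so each is used; only W can be orange, hence W = orange.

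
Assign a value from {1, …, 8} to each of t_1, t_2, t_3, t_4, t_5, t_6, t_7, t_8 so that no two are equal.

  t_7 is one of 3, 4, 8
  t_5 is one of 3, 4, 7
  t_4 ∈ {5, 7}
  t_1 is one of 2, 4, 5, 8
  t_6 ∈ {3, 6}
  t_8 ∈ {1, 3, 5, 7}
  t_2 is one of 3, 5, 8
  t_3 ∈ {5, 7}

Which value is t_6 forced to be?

The 8 variables draw from only 8 values {1, 2, 3, 4, 5, 6, 7, 8}, so each is used; only t_8 can be 1, hence t_8 = 1.
The 7 still-open variables together cover exactly {2, 3, 4, 5, 6, 7, 8} — 7 values for 7 variables — and 2 appears only in t_1's list, so t_1 = 2.
The 6 still-open variables draw from only 6 values {3, 4, 5, 6, 7, 8}, so each is used; only t_6 can be 6, hence t_6 = 6.

6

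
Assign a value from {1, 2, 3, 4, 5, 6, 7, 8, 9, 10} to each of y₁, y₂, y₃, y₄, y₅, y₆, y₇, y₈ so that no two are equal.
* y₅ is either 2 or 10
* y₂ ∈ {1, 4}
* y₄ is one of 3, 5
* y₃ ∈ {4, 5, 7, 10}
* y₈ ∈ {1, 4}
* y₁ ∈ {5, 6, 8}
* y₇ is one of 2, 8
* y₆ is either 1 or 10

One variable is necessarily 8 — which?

y₂ and y₈ between them cover only {1, 4} — a naked pair. Remove those values from y₃, y₆.
y₆'s domain is down to {10}, so y₆ = 10. Eliminate 10 elsewhere: y₃, y₅.
y₅'s domain is down to {2}, so y₅ = 2. Eliminate 2 elsewhere: y₇.
So 8 goes to y₇.

y₇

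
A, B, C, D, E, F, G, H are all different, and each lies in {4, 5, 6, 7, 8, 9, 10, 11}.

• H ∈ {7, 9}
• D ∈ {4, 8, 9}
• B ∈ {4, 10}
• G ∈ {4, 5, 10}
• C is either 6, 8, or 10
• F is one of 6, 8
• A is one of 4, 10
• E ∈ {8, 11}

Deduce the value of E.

11

The 8 variables together cover exactly {4, 5, 6, 7, 8, 9, 10, 11} — 8 values for 8 variables — and 5 appears only in G's list, so G = 5.
Among the 7 still-open variables, 7 fits only H (and all 7 values in {4, 6, 7, 8, 9, 10, 11} must be used), so H = 7.
The 6 still-open variables together cover exactly {4, 6, 8, 9, 10, 11} — 6 values for 6 variables — and 9 appears only in D's list, so D = 9.
The 5 still-open variables together cover exactly {4, 6, 8, 10, 11} — 5 values for 5 variables — and 11 appears only in E's list, so E = 11.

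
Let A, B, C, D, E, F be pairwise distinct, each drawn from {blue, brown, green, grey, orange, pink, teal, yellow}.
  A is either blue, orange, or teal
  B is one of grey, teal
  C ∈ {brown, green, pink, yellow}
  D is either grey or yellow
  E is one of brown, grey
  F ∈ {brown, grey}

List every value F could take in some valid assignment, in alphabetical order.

The 2 variables E and F are confined to {brown, grey}, which locks those values in; drop them from B, C, D.
That leaves B = teal. Strike teal from A.
D has just one choice, so D = yellow. Strike yellow from C.
No further eliminations apply; F can still be any of brown, grey.

brown, grey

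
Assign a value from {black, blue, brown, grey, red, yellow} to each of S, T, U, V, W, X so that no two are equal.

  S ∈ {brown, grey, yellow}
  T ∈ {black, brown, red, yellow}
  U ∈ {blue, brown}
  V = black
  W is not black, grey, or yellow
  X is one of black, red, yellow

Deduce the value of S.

V's domain is down to {black}, so V = black. So T, X can't be black.
The 5 still-open variables draw from only 5 values {blue, brown, grey, red, yellow}, so each is used; only S can be grey, hence S = grey.

grey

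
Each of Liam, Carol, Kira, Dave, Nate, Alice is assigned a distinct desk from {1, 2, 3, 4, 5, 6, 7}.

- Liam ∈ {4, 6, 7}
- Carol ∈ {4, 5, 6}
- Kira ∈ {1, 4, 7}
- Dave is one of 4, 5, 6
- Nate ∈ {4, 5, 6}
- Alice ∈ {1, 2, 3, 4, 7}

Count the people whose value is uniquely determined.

2

Carol, Dave, Nate share exactly the 3 values {4, 5, 6}; by pigeonhole those values go to them, so strike 4, 5, 6 from Liam, Kira, Alice.
Liam must be 7 (only option left). Eliminate 7 elsewhere: Kira, Alice.
Kira must be 1 (only option left). Remove 1 from Alice.
Determined: Liam=7, Kira=1. The other people each still have more than one consistent value. That makes 2.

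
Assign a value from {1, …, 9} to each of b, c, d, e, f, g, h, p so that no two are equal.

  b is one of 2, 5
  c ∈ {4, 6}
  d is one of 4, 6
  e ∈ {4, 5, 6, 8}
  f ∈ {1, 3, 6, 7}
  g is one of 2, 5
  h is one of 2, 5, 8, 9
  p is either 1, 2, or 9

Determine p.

1

b and g share exactly the 2 values {2, 5}; by pigeonhole those values go to them, so strike 2, 5 from e, h, p.
c and d share exactly the 2 values {4, 6}; by pigeonhole those values go to them, so strike 4, 6 from e, f.
That leaves e = 8. Remove 8 from h.
h has just one choice, so h = 9. Remove 9 from p.
So p = 1.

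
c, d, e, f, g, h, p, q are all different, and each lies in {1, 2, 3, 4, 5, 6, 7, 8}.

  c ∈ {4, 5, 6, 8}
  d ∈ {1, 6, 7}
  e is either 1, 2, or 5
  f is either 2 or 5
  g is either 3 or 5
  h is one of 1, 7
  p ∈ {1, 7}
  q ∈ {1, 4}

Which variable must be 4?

Among the 8 variables, 3 fits only g (and all 8 values in {1, 2, 3, 4, 5, 6, 7, 8} must be used), so g = 3.
The 7 still-open variables draw from only 7 values {1, 2, 4, 5, 6, 7, 8}, so each is used; only c can be 8, hence c = 8.
The 6 still-open variables draw from only 6 values {1, 2, 4, 5, 6, 7}, so each is used; only q can be 4, hence q = 4.

q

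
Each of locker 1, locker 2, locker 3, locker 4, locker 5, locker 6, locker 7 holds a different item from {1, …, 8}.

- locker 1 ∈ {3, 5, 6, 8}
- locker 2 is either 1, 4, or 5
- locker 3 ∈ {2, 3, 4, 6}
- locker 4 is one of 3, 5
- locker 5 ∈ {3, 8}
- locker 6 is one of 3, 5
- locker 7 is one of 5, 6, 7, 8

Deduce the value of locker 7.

7

locker 4 and locker 6 between them cover only {3, 5} — a naked pair. Remove those values from locker 1, locker 2, locker 3, locker 5, locker 7.
locker 5 has just one choice, so locker 5 = 8. Strike 8 from locker 1, locker 7.
locker 1 must be 6 (only option left). Eliminate 6 elsewhere: locker 3, locker 7.
So locker 7 = 7.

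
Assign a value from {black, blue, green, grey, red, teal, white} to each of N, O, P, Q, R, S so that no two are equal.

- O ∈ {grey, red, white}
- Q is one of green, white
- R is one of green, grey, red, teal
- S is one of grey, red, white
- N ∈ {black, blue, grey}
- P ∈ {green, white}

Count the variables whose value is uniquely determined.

The 2 variables P and Q are confined to {green, white}, which locks those values in; drop them from O, R, S.
O and S share exactly the 2 values {grey, red}; by pigeonhole those values go to them, so strike grey, red from N, R.
R has just one choice, so R = teal.
Determined: R=teal. The other variables each still have more than one consistent value. That makes 1.

1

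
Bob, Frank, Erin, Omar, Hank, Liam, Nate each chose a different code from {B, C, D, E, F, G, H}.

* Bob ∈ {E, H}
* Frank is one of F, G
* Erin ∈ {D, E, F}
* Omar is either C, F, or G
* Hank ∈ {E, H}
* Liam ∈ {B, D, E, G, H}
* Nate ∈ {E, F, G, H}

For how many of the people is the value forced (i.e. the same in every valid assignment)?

The 7 variables together cover exactly {B, C, D, E, F, G, H} — 7 values for 7 variables — and B appears only in Liam's list, so Liam = B.
The 6 still-open variables draw from only 6 values {C, D, E, F, G, H}, so each is used; only Omar can be C, hence Omar = C.
Among the 5 still-open variables, D fits only Erin (and all 5 values in {D, E, F, G, H} must be used), so Erin = D.
Bob and Hank between them cover only {E, H} — a naked pair. Remove those values from Nate.
Determined: Erin=D, Omar=C, Liam=B. The other people each still have more than one consistent value. That makes 3.

3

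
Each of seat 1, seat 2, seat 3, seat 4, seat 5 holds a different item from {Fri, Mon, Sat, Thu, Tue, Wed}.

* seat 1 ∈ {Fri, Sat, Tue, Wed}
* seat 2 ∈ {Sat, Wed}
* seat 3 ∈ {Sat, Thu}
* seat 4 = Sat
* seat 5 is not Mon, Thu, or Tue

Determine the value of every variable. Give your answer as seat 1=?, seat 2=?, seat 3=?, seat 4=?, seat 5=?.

seat 4's domain is down to {Sat}, so seat 4 = Sat. Remove Sat from seat 1, seat 2, seat 3, seat 5.
seat 2 has just one choice, so seat 2 = Wed. Remove Wed from seat 1, seat 5.
seat 3's domain is down to {Thu}, so seat 3 = Thu.
That leaves seat 5 = Fri. Eliminate Fri elsewhere: seat 1.
seat 1 must be Tue (only option left).

seat 1=Tue, seat 2=Wed, seat 3=Thu, seat 4=Sat, seat 5=Fri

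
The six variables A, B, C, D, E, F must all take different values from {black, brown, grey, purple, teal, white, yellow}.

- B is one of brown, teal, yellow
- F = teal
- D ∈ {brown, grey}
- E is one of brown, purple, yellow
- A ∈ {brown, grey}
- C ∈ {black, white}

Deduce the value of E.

F's domain is down to {teal}, so F = teal. Remove teal from B.
The 2 variables A and D are confined to {brown, grey}, which locks those values in; drop them from B, E.
B must be yellow (only option left). Strike yellow from E.
So E = purple.

purple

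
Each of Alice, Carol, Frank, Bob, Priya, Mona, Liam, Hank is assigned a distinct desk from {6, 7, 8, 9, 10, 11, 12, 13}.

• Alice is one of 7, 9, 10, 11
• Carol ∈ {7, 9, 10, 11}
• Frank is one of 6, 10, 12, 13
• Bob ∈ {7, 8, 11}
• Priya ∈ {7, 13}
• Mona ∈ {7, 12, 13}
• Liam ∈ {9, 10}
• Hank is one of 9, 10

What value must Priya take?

13

The 8 variables draw from only 8 values {6, 7, 8, 9, 10, 11, 12, 13}, so each is used; only Frank can be 6, hence Frank = 6.
Among the 7 still-open variables, 8 fits only Bob (and all 7 values in {7, 8, 9, 10, 11, 12, 13} must be used), so Bob = 8.
The 6 still-open variables together cover exactly {7, 9, 10, 11, 12, 13} — 6 values for 6 variables — and 12 appears only in Mona's list, so Mona = 12.
Among the 5 still-open variables, 13 fits only Priya (and all 5 values in {7, 9, 10, 11, 13} must be used), so Priya = 13.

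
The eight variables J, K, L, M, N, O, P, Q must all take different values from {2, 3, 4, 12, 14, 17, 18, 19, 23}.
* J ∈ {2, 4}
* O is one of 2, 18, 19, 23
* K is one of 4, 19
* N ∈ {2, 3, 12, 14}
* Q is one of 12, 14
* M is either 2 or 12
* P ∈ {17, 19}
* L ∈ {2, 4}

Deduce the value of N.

The 2 variables J and L are confined to {2, 4}, which locks those values in; drop them from K, M, N, O.
K has just one choice, so K = 19. Remove 19 from O, P.
M must be 12 (only option left). Eliminate 12 elsewhere: N, Q.
That leaves P = 17.
Q must be 14 (only option left). Strike 14 from N.
So N = 3.

3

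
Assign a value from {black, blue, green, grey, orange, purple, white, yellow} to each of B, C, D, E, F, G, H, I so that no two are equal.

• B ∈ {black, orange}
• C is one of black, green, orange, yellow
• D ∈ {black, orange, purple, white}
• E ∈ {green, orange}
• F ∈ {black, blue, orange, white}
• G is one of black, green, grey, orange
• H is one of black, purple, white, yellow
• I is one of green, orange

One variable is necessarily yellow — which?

C

Among the 8 variables, blue fits only F (and all 8 values in {black, blue, green, grey, orange, purple, white, yellow} must be used), so F = blue.
The 7 still-open variables together cover exactly {black, green, grey, orange, purple, white, yellow} — 7 values for 7 variables — and grey appears only in G's list, so G = grey.
E and I share exactly the 2 values {green, orange}; by pigeonhole those values go to them, so strike green, orange from B, C, D.
That leaves B = black. Strike black from C, D, H.
So yellow goes to C.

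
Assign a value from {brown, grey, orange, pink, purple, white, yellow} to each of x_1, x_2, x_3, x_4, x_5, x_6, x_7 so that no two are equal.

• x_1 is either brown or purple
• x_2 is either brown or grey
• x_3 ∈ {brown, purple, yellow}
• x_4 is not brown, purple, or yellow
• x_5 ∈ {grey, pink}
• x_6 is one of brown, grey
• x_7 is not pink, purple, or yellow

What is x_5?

The 7 variables draw from only 7 values {brown, grey, orange, pink, purple, white, yellow}, so each is used; only x_3 can be yellow, hence x_3 = yellow.
The 6 still-open variables draw from only 6 values {brown, grey, orange, pink, purple, white}, so each is used; only x_1 can be purple, hence x_1 = purple.
The 2 variables x_2 and x_6 are confined to {brown, grey}, which locks those values in; drop them from x_4, x_5, x_7.
So x_5 = pink.

pink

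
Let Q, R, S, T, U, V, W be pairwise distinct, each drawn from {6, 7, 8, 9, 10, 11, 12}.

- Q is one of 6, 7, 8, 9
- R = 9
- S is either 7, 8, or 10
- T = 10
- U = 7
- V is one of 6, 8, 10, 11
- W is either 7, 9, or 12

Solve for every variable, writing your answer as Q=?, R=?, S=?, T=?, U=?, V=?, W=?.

R's domain is down to {9}, so R = 9. So Q, W can't be 9.
T must be 10 (only option left). Remove 10 from S, V.
U has just one choice, so U = 7. So Q, S, W can't be 7.
That leaves W = 12.
That leaves S = 8. Remove 8 from Q, V.
Q's domain is down to {6}, so Q = 6. So V can't be 6.
That leaves V = 11.

Q=6, R=9, S=8, T=10, U=7, V=11, W=12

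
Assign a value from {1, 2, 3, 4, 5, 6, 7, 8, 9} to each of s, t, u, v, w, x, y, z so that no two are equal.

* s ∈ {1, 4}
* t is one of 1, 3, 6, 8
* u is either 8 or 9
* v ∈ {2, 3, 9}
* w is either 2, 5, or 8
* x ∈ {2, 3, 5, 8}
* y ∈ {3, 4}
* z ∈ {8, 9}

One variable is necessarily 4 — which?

y

Among the 8 variables, 6 fits only t (and all 8 values in {1, 2, 3, 4, 5, 6, 8, 9} must be used), so t = 6.
The 7 still-open variables together cover exactly {1, 2, 3, 4, 5, 8, 9} — 7 values for 7 variables — and 1 appears only in s's list, so s = 1.
The 6 still-open variables draw from only 6 values {2, 3, 4, 5, 8, 9}, so each is used; only y can be 4, hence y = 4.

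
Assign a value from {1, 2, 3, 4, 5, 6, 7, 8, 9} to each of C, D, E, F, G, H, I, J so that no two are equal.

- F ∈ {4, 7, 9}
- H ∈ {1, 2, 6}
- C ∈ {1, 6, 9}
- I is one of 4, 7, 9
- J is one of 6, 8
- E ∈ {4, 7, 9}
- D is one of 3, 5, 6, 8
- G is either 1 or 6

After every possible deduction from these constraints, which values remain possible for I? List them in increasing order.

4, 7, 9

E, F, I between them cover only {4, 7, 9} — a naked triple. Remove those values from C.
The 2 variables C and G are confined to {1, 6}, which locks those values in; drop them from D, H, J.
H's domain is down to {2}, so H = 2.
J must be 8 (only option left). Eliminate 8 elsewhere: D.
No further eliminations apply; I can still be any of 4, 7, 9.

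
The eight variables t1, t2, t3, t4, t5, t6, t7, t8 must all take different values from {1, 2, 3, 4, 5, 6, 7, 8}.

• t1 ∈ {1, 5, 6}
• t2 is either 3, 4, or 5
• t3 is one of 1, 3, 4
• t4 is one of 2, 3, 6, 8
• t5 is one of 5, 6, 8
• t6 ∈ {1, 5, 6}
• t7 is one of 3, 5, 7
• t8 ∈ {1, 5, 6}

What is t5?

8

The 8 variables draw from only 8 values {1, 2, 3, 4, 5, 6, 7, 8}, so each is used; only t4 can be 2, hence t4 = 2.
The 7 still-open variables together cover exactly {1, 3, 4, 5, 6, 7, 8} — 7 values for 7 variables — and 7 appears only in t7's list, so t7 = 7.
The 6 still-open variables draw from only 6 values {1, 3, 4, 5, 6, 8}, so each is used; only t5 can be 8, hence t5 = 8.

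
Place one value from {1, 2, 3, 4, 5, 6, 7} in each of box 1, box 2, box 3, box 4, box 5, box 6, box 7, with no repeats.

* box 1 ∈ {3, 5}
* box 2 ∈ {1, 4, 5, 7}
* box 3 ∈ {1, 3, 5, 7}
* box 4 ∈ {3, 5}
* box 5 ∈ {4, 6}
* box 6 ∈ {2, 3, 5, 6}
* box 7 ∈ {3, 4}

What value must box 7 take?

4

The 7 variables together cover exactly {1, 2, 3, 4, 5, 6, 7} — 7 values for 7 variables — and 2 appears only in box 6's list, so box 6 = 2.
The 6 still-open variables together cover exactly {1, 3, 4, 5, 6, 7} — 6 values for 6 variables — and 6 appears only in box 5's list, so box 5 = 6.
box 1 and box 4 between them cover only {3, 5} — a naked pair. Remove those values from box 2, box 3, box 7.
So box 7 = 4.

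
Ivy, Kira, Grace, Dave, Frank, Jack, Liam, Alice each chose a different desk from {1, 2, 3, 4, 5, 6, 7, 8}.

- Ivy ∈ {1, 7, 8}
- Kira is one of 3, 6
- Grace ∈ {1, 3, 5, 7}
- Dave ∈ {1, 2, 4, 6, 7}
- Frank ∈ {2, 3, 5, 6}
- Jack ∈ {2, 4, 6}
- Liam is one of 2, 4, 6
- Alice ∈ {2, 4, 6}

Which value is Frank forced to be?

5

The 8 variables draw from only 8 values {1, 2, 3, 4, 5, 6, 7, 8}, so each is used; only Ivy can be 8, hence Ivy = 8.
Jack, Liam, Alice share exactly the 3 values {2, 4, 6}; by pigeonhole those values go to them, so strike 2, 4, 6 from Kira, Dave, Frank.
Kira's domain is down to {3}, so Kira = 3. Strike 3 from Grace, Frank.
So Frank = 5.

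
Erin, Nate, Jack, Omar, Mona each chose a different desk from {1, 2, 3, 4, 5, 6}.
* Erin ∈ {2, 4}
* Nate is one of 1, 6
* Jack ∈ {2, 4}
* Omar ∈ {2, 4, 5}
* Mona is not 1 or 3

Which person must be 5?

Omar

The 5 variables draw from only 5 values {1, 2, 4, 5, 6}, so each is used; only Nate can be 1, hence Nate = 1.
Among the 4 still-open variables, 6 fits only Mona (and all 4 values in {2, 4, 5, 6} must be used), so Mona = 6.
Among the 3 still-open variables, 5 fits only Omar (and all 3 values in {2, 4, 5} must be used), so Omar = 5.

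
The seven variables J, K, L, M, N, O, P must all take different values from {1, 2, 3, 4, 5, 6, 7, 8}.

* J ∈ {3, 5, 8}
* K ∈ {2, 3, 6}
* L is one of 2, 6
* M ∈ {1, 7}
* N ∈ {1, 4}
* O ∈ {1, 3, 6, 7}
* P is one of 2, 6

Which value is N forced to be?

L and P between them cover only {2, 6} — a naked pair. Remove those values from K, O.
K has just one choice, so K = 3. So J, O can't be 3.
The 2 variables M and O are confined to {1, 7}, which locks those values in; drop them from N.
So N = 4.

4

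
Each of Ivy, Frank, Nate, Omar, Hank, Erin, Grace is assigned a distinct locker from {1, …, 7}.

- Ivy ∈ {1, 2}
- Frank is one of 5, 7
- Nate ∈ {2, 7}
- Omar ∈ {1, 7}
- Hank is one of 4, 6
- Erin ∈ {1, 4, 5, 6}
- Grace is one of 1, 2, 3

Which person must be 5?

Frank

The 7 variables draw from only 7 values {1, 2, 3, 4, 5, 6, 7}, so each is used; only Grace can be 3, hence Grace = 3.
Ivy, Nate, Omar between them cover only {1, 2, 7} — a naked triple. Remove those values from Frank, Erin.
So 5 goes to Frank.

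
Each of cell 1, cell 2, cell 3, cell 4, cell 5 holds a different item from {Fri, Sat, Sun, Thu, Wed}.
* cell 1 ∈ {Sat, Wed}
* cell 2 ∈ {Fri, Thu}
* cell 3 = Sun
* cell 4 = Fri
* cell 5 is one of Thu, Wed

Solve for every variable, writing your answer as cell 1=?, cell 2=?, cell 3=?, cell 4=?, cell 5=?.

cell 1=Sat, cell 2=Thu, cell 3=Sun, cell 4=Fri, cell 5=Wed

cell 3's domain is down to {Sun}, so cell 3 = Sun.
cell 4 has just one choice, so cell 4 = Fri. Remove Fri from cell 2.
cell 2's domain is down to {Thu}, so cell 2 = Thu. Eliminate Thu elsewhere: cell 5.
That leaves cell 5 = Wed. Remove Wed from cell 1.
cell 1 must be Sat (only option left).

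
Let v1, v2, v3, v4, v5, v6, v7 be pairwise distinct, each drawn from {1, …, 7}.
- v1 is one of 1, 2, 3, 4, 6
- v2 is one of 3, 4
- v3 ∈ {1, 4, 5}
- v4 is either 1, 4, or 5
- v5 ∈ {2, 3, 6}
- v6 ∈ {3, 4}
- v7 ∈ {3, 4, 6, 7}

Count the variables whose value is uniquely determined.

1

The 7 variables together cover exactly {1, 2, 3, 4, 5, 6, 7} — 7 values for 7 variables — and 7 appears only in v7's list, so v7 = 7.
v2 and v6 share exactly the 2 values {3, 4}; by pigeonhole those values go to them, so strike 3, 4 from v1, v3, v4, v5.
The 2 variables v3 and v4 are confined to {1, 5}, which locks those values in; drop them from v1.
Determined: v7=7. The other variables each still have more than one consistent value. That makes 1.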